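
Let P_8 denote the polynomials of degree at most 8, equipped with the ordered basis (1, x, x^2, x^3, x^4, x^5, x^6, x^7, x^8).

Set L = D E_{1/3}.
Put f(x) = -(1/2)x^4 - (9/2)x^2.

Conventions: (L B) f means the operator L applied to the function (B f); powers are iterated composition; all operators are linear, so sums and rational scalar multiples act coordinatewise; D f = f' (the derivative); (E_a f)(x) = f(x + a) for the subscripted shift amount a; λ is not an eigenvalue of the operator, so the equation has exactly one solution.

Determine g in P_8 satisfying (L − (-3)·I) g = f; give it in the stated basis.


write g with unknown coordinates in the stated basis and equate coefficients in (L − (-3)·I) g = f
solving from the highest basis element down gives g = -(1/6)x^4 + (2/9)x^3 - (3/2)x^2 + (25/27)x + 2/243
check: L g = -(2/3)x^3 - (25/9)x - 2/81
so L g − (-3)·g = -(1/2)x^4 - (9/2)x^2 = f ✓

the result is g(x) = -(1/6)x^4 + (2/9)x^3 - (3/2)x^2 + (25/27)x + 2/243


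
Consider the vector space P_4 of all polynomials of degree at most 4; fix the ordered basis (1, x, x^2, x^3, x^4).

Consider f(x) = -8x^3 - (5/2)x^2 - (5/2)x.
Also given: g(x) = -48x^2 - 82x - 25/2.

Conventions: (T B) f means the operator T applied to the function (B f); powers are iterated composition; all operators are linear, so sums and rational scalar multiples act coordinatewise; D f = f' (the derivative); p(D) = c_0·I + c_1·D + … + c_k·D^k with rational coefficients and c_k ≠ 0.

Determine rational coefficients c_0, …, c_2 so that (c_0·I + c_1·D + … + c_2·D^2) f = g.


p(D) = 2·D + (3/2)·D^2, i.e. c_0 = 0, c_1 = 2, c_2 = 3/2

D^0 f = -8x^3 - (5/2)x^2 - (5/2)x
D^1 f = -24x^2 - 5x - 5/2
D^2 f = -48x - 5
matching coefficients of g against c_0 f + c_1 Df + … from the top degree down determines the c_i
solution: c_0 = 0, c_1 = 2, c_2 = 3/2


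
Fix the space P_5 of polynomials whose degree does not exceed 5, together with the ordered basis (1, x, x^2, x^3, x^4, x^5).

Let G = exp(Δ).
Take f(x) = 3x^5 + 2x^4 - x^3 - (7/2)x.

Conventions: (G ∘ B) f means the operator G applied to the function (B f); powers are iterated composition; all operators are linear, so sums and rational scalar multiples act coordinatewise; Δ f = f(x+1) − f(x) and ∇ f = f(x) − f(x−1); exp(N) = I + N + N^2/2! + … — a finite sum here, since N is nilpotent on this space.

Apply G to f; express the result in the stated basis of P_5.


order-1 term: 15x^4 + 38x^3 + 39x^2 + 20x + 1/2
order-2 term: 30x^3 + 102x^2 + 126x + 56
order-3 term: 30x^2 + 98x + 86
order-4 term: 15x + 32
order-5 term: 3
the series for exp(Δ) f terminates at order 5
exp(Δ) f = 3x^5 + 17x^4 + 67x^3 + 171x^2 + (511/2)x + 355/2

the image equals g(x) = 3x^5 + 17x^4 + 67x^3 + 171x^2 + (511/2)x + 355/2


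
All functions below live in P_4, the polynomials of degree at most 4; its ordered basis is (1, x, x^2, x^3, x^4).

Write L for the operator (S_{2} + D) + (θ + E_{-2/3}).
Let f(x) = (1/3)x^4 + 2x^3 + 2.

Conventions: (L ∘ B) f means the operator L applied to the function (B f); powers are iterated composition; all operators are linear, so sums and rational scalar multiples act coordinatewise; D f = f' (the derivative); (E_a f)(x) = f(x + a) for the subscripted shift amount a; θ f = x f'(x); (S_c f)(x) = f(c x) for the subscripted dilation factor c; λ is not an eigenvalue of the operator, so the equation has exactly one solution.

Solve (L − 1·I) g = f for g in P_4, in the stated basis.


g(x) = (1/60)x^4 + (89/495)x^3 - (37/990)x^2 - (79/1215)x + 83729/40095

write g with unknown coordinates in the stated basis and equate coefficients in (L − 1·I) g = f
solving from the highest basis element down gives g = (1/60)x^4 + (89/495)x^3 - (37/990)x^2 - (79/1215)x + 83729/40095
check: L g = (7/20)x^4 + (1079/495)x^3 - (37/990)x^2 - (79/1215)x + 163919/40095
so L g − 1·g = (1/3)x^4 + 2x^3 + 2 = f ✓


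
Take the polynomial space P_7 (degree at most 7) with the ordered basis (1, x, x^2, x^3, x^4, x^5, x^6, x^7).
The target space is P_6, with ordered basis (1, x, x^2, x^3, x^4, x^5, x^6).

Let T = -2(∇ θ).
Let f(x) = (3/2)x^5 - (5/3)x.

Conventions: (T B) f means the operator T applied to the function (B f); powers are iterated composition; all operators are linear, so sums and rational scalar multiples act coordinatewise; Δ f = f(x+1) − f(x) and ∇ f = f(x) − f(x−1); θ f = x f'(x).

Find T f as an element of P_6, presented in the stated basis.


g(x) = -75x^4 + 150x^3 - 150x^2 + 75x - 35/3

θ f = (15/2)x^5 - (5/3)x
∇ θ f = (75/2)x^4 - 75x^3 + 75x^2 - (75/2)x + 35/6
(-2(∇ θ)) f = -75x^4 + 150x^3 - 150x^2 + 75x - 35/3


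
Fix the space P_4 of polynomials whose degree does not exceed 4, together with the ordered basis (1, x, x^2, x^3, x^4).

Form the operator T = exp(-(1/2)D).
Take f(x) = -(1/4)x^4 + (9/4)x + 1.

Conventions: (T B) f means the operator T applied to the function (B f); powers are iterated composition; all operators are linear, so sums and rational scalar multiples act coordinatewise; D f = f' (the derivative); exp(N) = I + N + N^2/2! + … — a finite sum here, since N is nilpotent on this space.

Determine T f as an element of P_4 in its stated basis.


the result is g(x) = -(1/4)x^4 + (1/2)x^3 - (3/8)x^2 + (19/8)x - 9/64

order-1 term: (1/2)x^3 - 9/8
order-2 term: -(3/8)x^2
order-3 term: (1/8)x
order-4 term: -1/64
the series for exp(-(1/2)D) f terminates at order 4
exp(-(1/2)D) f = -(1/4)x^4 + (1/2)x^3 - (3/8)x^2 + (19/8)x - 9/64


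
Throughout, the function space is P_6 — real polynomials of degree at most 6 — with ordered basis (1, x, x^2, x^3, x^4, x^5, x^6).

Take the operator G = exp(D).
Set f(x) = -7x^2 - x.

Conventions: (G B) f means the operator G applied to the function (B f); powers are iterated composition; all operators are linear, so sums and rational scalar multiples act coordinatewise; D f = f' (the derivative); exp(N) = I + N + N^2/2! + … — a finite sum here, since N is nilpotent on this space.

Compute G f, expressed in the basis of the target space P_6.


g(x) = -7x^2 - 15x - 8

order-1 term: -14x - 1
order-2 term: -7
the series for exp(D) f terminates at order 2
exp(D) f = -7x^2 - 15x - 8


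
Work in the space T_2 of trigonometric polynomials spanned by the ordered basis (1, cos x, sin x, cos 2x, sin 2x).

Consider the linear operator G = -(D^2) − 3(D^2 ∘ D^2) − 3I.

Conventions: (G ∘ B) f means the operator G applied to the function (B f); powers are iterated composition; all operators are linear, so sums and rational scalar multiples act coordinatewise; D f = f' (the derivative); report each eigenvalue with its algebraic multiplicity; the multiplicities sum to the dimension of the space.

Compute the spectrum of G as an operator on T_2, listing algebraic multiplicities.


image of 1: -3
image of cos x: -5cos x
image of sin x: -5sin x
image of cos 2x: -47cos 2x
image of sin 2x: -47sin 2x
the matrix is diagonal; its diagonal is (-3, -5, -5, -47, -47)
for a triangular matrix the eigenvalues are the diagonal entries, with algebraic multiplicity their repetition count

λ = -47 (multiplicity 2), λ = -5 (multiplicity 2), λ = -3 (multiplicity 1)


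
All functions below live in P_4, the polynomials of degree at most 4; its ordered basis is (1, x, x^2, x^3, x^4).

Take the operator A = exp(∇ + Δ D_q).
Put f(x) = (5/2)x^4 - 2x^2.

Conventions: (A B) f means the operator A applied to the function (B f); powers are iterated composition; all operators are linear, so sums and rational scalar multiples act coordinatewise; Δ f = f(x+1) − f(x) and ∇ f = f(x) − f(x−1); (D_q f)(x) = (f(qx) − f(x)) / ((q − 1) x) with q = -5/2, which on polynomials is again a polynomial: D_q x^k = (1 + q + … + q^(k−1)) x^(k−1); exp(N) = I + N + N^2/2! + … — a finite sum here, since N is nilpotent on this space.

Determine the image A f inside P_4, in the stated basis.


the image equals g(x) = (5/2)x^4 + 10x^3 - (1337/16)x^2 - (1037/8)x + 10681/192

order-1 term: 10x^3 - (1545/16)x^2 - (1209/16)x - 395/16
order-2 term: 15x^2 - (1025/16)x + 7147/64
order-3 term: 10x - 1625/48
order-4 term: 5/2
the series for exp(∇ + Δ D_q) f terminates at order 4
exp(∇ + Δ D_q) f = (5/2)x^4 + 10x^3 - (1337/16)x^2 - (1037/8)x + 10681/192


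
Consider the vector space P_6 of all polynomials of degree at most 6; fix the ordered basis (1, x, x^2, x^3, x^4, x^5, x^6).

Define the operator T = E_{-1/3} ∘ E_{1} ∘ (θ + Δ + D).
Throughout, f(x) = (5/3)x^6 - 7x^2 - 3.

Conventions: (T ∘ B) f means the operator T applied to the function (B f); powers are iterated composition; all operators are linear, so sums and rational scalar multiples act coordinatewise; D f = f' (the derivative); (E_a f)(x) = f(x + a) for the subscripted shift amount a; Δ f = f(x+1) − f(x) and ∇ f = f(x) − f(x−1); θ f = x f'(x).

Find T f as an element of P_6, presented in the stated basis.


θ f = 10x^6 - 14x^2
Δ f = 10x^5 + 25x^4 + (100/3)x^3 + 25x^2 - 4x - 16/3
D f = 10x^5 - 14x
(θ + Δ + D) f = 10x^6 + 20x^5 + 25x^4 + (100/3)x^3 + 11x^2 - 18x - 16/3
E_{1} (θ + Δ + D) f = 10x^6 + 80x^5 + 275x^4 + (1600/3)x^3 + 611x^2 + 364x + 76
E_{-1/3} E_{1} (θ + Δ + D) f = 10x^6 + 60x^5 + (475/3)x^4 + (6700/27)x^3 + (2099/9)x^2 + (7970/81)x + 4288/729

g(x) = 10x^6 + 60x^5 + (475/3)x^4 + (6700/27)x^3 + (2099/9)x^2 + (7970/81)x + 4288/729


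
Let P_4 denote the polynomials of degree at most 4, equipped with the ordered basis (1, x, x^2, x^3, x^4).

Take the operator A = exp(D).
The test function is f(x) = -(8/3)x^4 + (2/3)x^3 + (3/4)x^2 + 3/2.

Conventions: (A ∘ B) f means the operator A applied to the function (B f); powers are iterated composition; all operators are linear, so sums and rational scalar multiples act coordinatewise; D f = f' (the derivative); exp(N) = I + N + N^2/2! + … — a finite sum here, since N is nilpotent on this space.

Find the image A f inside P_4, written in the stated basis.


the result is g(x) = -(8/3)x^4 - 10x^3 - (53/4)x^2 - (43/6)x + 1/4

order-1 term: -(32/3)x^3 + 2x^2 + (3/2)x
order-2 term: -16x^2 + 2x + 3/4
order-3 term: -(32/3)x + 2/3
order-4 term: -8/3
the series for exp(D) f terminates at order 4
exp(D) f = -(8/3)x^4 - 10x^3 - (53/4)x^2 - (43/6)x + 1/4


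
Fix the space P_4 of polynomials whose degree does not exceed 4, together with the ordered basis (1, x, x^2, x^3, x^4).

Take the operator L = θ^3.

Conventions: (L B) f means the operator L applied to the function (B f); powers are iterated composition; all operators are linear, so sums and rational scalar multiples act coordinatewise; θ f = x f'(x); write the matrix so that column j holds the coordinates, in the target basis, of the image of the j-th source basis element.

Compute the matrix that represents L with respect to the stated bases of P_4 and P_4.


the matrix is [[0, 0, 0, 0, 0]; [0, 1, 0, 0, 0]; [0, 0, 8, 0, 0]; [0, 0, 0, 27, 0]; [0, 0, 0, 0, 64]] (rows listed top to bottom)

image of 1: 0
image of x: x
image of x^2: 8x^2
image of x^3: 27x^3
image of x^4: 64x^4
each image's coordinates form column j of the matrix


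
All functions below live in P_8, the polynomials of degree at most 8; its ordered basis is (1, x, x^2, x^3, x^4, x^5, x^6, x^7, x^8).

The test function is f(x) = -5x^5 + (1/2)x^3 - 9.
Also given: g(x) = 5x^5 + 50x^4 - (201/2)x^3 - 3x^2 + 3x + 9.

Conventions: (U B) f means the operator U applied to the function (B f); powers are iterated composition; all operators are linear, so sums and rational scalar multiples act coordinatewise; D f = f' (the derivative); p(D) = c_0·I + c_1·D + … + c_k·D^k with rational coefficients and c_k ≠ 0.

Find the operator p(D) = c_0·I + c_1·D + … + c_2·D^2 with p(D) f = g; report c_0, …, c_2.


D^0 f = -5x^5 + (1/2)x^3 - 9
D^1 f = -25x^4 + (3/2)x^2
D^2 f = -100x^3 + 3x
matching coefficients of g against c_0 f + c_1 Df + … from the top degree down determines the c_i
solution: c_0 = -1, c_1 = -2, c_2 = 1

p(D) = -I − 2·D + D^2, i.e. c_0 = -1, c_1 = -2, c_2 = 1


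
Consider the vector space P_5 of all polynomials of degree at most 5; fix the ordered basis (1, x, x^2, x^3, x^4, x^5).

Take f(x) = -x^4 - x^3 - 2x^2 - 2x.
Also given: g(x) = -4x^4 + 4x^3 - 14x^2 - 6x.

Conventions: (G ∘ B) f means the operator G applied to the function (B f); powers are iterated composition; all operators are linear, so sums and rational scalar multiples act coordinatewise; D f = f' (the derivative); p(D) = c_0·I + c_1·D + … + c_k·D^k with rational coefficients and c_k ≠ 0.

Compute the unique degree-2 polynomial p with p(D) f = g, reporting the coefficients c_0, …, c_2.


c_0 = 4, c_1 = -2, c_2 = 1

D^0 f = -x^4 - x^3 - 2x^2 - 2x
D^1 f = -4x^3 - 3x^2 - 4x - 2
D^2 f = -12x^2 - 6x - 4
matching coefficients of g against c_0 f + c_1 Df + … from the top degree down determines the c_i
solution: c_0 = 4, c_1 = -2, c_2 = 1


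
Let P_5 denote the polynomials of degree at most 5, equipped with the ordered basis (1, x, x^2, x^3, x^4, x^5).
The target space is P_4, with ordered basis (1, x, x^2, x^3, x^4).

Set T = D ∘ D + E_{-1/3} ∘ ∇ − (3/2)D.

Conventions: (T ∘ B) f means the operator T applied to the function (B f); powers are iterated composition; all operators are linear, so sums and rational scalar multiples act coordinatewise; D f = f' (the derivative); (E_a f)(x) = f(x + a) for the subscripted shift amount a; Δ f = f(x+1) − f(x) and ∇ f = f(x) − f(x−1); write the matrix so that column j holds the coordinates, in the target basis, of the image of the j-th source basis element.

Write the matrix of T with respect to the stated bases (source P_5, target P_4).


image of 1: 0
image of x: -1/2
image of x^2: -x + 1/3
image of x^3: -(3/2)x^2 + x + 7/3
image of x^4: -2x^3 + 2x^2 + (28/3)x - 85/27
image of x^5: -(5/2)x^4 + (10/3)x^3 + (70/3)x^2 - (425/27)x + 341/81
each image's coordinates form column j of the matrix

the matrix is [[0, -1/2, 1/3, 7/3, -85/27, 341/81]; [0, 0, -1, 1, 28/3, -425/27]; [0, 0, 0, -3/2, 2, 70/3]; [0, 0, 0, 0, -2, 10/3]; [0, 0, 0, 0, 0, -5/2]] (rows listed top to bottom)


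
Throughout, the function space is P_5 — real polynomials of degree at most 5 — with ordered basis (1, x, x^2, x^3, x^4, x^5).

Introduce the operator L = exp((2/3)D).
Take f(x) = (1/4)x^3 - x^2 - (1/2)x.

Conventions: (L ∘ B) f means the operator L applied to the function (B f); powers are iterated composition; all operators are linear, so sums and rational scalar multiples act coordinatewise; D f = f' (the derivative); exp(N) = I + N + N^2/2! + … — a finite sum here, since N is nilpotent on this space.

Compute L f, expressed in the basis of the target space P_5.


the image equals g(x) = (1/4)x^3 - (1/2)x^2 - (3/2)x - 19/27

order-1 term: (1/2)x^2 - (4/3)x - 1/3
order-2 term: (1/3)x - 4/9
order-3 term: 2/27
the series for exp((2/3)D) f terminates at order 3
exp((2/3)D) f = (1/4)x^3 - (1/2)x^2 - (3/2)x - 19/27


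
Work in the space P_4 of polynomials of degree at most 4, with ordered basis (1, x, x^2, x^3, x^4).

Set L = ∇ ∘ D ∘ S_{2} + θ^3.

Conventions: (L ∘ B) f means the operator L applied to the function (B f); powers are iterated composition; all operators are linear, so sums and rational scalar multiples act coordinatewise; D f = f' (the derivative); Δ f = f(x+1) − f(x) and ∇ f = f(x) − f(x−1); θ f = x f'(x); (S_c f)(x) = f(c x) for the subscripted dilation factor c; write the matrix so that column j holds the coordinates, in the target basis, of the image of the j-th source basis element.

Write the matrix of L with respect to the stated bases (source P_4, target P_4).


image of 1: 0
image of x: x
image of x^2: 8x^2 + 8
image of x^3: 27x^3 + 48x - 24
image of x^4: 64x^4 + 192x^2 - 192x + 64
each image's coordinates form column j of the matrix

the matrix is [[0, 0, 8, -24, 64]; [0, 1, 0, 48, -192]; [0, 0, 8, 0, 192]; [0, 0, 0, 27, 0]; [0, 0, 0, 0, 64]] (rows listed top to bottom)


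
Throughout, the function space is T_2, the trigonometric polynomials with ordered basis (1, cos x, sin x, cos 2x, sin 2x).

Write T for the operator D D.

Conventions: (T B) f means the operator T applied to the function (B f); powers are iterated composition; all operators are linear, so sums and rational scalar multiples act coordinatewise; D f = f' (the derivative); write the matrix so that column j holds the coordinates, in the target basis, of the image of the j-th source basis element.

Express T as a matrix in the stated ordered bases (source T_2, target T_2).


the matrix is [[0, 0, 0, 0, 0]; [0, -1, 0, 0, 0]; [0, 0, -1, 0, 0]; [0, 0, 0, -4, 0]; [0, 0, 0, 0, -4]] (rows listed top to bottom)

image of 1: 0
image of cos x: -cos x
image of sin x: -sin x
image of cos 2x: -4cos 2x
image of sin 2x: -4sin 2x
each image's coordinates form column j of the matrix


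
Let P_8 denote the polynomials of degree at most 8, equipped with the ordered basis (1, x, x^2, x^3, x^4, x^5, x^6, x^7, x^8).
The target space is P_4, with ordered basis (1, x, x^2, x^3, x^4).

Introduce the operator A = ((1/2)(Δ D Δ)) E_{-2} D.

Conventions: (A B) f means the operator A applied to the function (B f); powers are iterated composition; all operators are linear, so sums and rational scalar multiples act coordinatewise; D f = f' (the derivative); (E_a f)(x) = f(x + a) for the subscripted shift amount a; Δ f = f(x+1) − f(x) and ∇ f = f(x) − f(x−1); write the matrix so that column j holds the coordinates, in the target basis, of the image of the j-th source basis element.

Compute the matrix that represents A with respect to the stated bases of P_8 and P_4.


the matrix is [[0, 0, 0, 0, 12, -60, 210, -630, 1736]; [0, 0, 0, 0, 0, 60, -360, 1470, -5040]; [0, 0, 0, 0, 0, 0, 180, -1260, 5880]; [0, 0, 0, 0, 0, 0, 0, 420, -3360]; [0, 0, 0, 0, 0, 0, 0, 0, 840]] (rows listed top to bottom)

image of 1: 0
image of x: 0
image of x^2: 0
image of x^3: 0
image of x^4: 12
image of x^5: 60x - 60
image of x^6: 180x^2 - 360x + 210
image of x^7: 420x^3 - 1260x^2 + 1470x - 630
image of x^8: 840x^4 - 3360x^3 + 5880x^2 - 5040x + 1736
each image's coordinates form column j of the matrix


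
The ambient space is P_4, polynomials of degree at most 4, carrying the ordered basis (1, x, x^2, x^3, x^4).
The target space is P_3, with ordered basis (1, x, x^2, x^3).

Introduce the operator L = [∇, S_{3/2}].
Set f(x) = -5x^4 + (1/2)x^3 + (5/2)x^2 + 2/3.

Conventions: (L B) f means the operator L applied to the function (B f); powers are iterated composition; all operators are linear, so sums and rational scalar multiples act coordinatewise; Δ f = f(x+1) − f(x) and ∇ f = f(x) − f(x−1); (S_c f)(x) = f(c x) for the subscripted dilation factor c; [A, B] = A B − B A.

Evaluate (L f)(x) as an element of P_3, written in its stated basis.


S_{3/2} f = -(405/16)x^4 + (27/16)x^3 + (45/8)x^2 + 2/3
∇ S_{3/2} f = -(405/4)x^3 + (2511/16)x^2 - (1521/16)x + 171/8
∇ f = -20x^3 + (63/2)x^2 - (33/2)x + 3
S_{3/2} ∇ f = -(135/2)x^3 + (567/8)x^2 - (99/4)x + 3
[∇, S_{3/2}] f = -(135/4)x^3 + (1377/16)x^2 - (1125/16)x + 147/8

g(x) = -(135/4)x^3 + (1377/16)x^2 - (1125/16)x + 147/8


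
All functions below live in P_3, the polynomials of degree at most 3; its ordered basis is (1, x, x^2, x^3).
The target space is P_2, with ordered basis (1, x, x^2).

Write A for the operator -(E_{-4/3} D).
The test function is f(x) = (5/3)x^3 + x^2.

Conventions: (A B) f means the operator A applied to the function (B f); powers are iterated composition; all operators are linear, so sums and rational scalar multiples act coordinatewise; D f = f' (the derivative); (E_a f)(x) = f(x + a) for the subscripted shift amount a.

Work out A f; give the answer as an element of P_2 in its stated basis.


the result is g(x) = -5x^2 + (34/3)x - 56/9

D f = 5x^2 + 2x
E_{-4/3} D f = 5x^2 - (34/3)x + 56/9
(-(E_{-4/3} D)) f = -5x^2 + (34/3)x - 56/9


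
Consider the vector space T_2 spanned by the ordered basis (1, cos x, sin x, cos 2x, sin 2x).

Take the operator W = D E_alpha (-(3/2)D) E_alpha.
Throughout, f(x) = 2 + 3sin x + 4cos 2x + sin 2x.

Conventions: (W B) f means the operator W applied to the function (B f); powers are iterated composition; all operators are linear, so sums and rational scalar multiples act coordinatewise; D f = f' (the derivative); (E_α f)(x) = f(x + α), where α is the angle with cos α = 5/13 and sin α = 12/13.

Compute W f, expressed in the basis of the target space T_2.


the image equals g(x) = (540/169)cos x - (1071/338)sin x - (177096/28561)cos 2x + (684006/28561)sin 2x

E_alpha f = 2 + (36/13)cos x + (15/13)sin x - (356/169)cos 2x - (599/169)sin 2x
D E_alpha f = (15/13)cos x - (36/13)sin x - (1198/169)cos 2x + (712/169)sin 2x
(-(3/2)D) E_alpha f = -(45/26)cos x + (54/13)sin x + (1797/169)cos 2x - (1068/169)sin 2x
E_alpha (-(3/2)D) E_alpha f = (1071/338)cos x + (540/169)sin x - (342003/28561)cos 2x - (88548/28561)sin 2x
D E_alpha (-(3/2)D) E_alpha f = (540/169)cos x - (1071/338)sin x - (177096/28561)cos 2x + (684006/28561)sin 2x


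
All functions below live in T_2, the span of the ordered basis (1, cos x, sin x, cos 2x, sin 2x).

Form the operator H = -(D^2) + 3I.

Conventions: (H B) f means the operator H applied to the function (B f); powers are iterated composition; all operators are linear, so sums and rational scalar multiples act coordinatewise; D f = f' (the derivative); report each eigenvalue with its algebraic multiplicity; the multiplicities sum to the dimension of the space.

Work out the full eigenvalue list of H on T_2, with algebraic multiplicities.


image of 1: 3
image of cos x: 4cos x
image of sin x: 4sin x
image of cos 2x: 7cos 2x
image of sin 2x: 7sin 2x
the matrix is diagonal; its diagonal is (3, 4, 4, 7, 7)
for a triangular matrix the eigenvalues are the diagonal entries, with algebraic multiplicity their repetition count

λ = 3 (multiplicity 1), λ = 4 (multiplicity 2), λ = 7 (multiplicity 2)


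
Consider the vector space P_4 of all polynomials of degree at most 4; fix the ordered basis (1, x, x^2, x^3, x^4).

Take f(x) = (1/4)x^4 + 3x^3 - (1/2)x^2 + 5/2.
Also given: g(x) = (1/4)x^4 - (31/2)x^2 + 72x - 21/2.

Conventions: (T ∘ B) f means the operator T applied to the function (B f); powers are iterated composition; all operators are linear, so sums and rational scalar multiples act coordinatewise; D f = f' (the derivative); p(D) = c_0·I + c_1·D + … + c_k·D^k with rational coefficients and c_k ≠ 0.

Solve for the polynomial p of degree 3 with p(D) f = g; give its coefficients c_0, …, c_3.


p(D) = I − 3·D + 4·D^2 − (1/2)·D^3, i.e. c_0 = 1, c_1 = -3, c_2 = 4, c_3 = -1/2

D^0 f = (1/4)x^4 + 3x^3 - (1/2)x^2 + 5/2
D^1 f = x^3 + 9x^2 - x
D^2 f = 3x^2 + 18x - 1
D^3 f = 6x + 18
matching coefficients of g against c_0 f + c_1 Df + … from the top degree down determines the c_i
solution: c_0 = 1, c_1 = -3, c_2 = 4, c_3 = -1/2


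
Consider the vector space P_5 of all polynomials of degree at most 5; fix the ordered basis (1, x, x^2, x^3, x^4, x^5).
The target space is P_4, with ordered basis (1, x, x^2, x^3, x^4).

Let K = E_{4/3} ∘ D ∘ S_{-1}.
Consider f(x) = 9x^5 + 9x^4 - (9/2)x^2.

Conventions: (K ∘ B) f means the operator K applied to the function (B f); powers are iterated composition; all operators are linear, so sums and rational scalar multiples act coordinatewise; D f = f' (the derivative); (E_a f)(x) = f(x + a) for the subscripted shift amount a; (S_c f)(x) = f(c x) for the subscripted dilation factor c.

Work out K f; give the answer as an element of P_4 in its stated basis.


g(x) = -45x^4 - 204x^3 - 336x^2 - (731/3)x - 620/9

S_{-1} f = -9x^5 + 9x^4 - (9/2)x^2
D S_{-1} f = -45x^4 + 36x^3 - 9x
E_{4/3} (D ∘ S_{-1}) f = -45x^4 - 204x^3 - 336x^2 - (731/3)x - 620/9


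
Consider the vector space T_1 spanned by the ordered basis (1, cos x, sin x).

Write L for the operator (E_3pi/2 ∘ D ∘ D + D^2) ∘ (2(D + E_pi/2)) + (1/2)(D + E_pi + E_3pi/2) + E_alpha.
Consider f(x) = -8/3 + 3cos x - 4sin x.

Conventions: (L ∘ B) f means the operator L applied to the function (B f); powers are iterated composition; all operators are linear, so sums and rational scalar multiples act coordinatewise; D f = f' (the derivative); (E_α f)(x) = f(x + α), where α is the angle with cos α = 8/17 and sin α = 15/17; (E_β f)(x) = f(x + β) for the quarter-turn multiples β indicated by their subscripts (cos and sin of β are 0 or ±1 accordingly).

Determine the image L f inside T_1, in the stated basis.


g(x) = -16/3 + (13/34)cos x + (433/17)sin x

D f = -4cos x - 3sin x
E_pi/2 f = -8/3 - 4cos x - 3sin x
(D + E_pi/2) f = -8/3 - 8cos x - 6sin x
(2(D + E_pi/2)) f = -16/3 - 16cos x - 12sin x
D (2(D + E_pi/2)) f = -12cos x + 16sin x
D D (2(D + E_pi/2)) f = 16cos x + 12sin x
E_3pi/2 D D (2(D + E_pi/2)) f = -12cos x + 16sin x
D (2(D + E_pi/2)) f = -12cos x + 16sin x
D D (2(D + E_pi/2)) f = 16cos x + 12sin x
(E_3pi/2 ∘ D ∘ D + D^2) (2(D + E_pi/2)) f = 4cos x + 28sin x
D f = -4cos x - 3sin x
E_pi f = -8/3 - 3cos x + 4sin x
E_3pi/2 f = -8/3 + 4cos x + 3sin x
(D + E_pi + E_3pi/2) f = -16/3 - 3cos x + 4sin x
((1/2)(D + E_pi + E_3pi/2)) f = -8/3 - (3/2)cos x + 2sin x
E_alpha f = -8/3 - (36/17)cos x - (77/17)sin x
((E_3pi/2 ∘ D ∘ D + D^2) ∘ (2(D + E_pi/2)) + (1/2)(D + E_pi + E_3pi/2) + E_alpha) f = -16/3 + (13/34)cos x + (433/17)sin x


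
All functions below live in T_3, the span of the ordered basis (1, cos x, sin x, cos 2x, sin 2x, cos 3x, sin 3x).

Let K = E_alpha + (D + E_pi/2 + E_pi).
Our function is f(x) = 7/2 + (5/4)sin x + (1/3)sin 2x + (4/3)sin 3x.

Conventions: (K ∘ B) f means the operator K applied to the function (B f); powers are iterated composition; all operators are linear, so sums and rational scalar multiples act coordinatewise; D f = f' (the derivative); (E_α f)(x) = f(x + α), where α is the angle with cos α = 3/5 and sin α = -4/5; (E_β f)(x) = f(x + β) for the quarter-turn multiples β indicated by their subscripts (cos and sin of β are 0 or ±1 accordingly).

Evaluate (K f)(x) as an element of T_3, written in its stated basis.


the result is g(x) = 21/2 + (3/2)cos x - (1/2)sin x + (26/75)cos 2x - (7/75)sin 2x + (824/375)cos 3x - (968/375)sin 3x

E_alpha f = 7/2 - cos x + (3/4)sin x - (8/25)cos 2x - (7/75)sin 2x - (176/375)cos 3x - (156/125)sin 3x
D f = (5/4)cos x + (2/3)cos 2x + 4cos 3x
E_pi/2 f = 7/2 + (5/4)cos x - (1/3)sin 2x - (4/3)cos 3x
E_pi f = 7/2 - (5/4)sin x + (1/3)sin 2x - (4/3)sin 3x
(D + E_pi/2 + E_pi) f = 7 + (5/2)cos x - (5/4)sin x + (2/3)cos 2x + (8/3)cos 3x - (4/3)sin 3x
(E_alpha + (D + E_pi/2 + E_pi)) f = 21/2 + (3/2)cos x - (1/2)sin x + (26/75)cos 2x - (7/75)sin 2x + (824/375)cos 3x - (968/375)sin 3x


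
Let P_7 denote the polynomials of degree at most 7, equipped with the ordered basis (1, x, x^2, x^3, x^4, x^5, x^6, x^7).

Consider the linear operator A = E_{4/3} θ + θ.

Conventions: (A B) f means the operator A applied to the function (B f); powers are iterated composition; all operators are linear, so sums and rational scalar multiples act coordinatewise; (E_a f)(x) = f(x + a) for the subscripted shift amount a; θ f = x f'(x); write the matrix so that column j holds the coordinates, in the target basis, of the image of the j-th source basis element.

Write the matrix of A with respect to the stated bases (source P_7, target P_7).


image of 1: 0
image of x: 2x + 4/3
image of x^2: 4x^2 + (16/3)x + 32/9
image of x^3: 6x^3 + 12x^2 + 16x + 64/9
image of x^4: 8x^4 + (64/3)x^3 + (128/3)x^2 + (1024/27)x + 1024/81
image of x^5: 10x^5 + (100/3)x^4 + (800/9)x^3 + (3200/27)x^2 + (6400/81)x + 5120/243
image of x^6: 12x^6 + 48x^5 + 160x^4 + (2560/9)x^3 + (2560/9)x^2 + (4096/27)x + 8192/243
image of x^7: 14x^7 + (196/3)x^6 + (784/3)x^5 + (15680/27)x^4 + (62720/81)x^3 + (50176/81)x^2 + (200704/729)x + 114688/2187
each image's coordinates form column j of the matrix

the matrix is [[0, 4/3, 32/9, 64/9, 1024/81, 5120/243, 8192/243, 114688/2187]; [0, 2, 16/3, 16, 1024/27, 6400/81, 4096/27, 200704/729]; [0, 0, 4, 12, 128/3, 3200/27, 2560/9, 50176/81]; [0, 0, 0, 6, 64/3, 800/9, 2560/9, 62720/81]; [0, 0, 0, 0, 8, 100/3, 160, 15680/27]; [0, 0, 0, 0, 0, 10, 48, 784/3]; [0, 0, 0, 0, 0, 0, 12, 196/3]; [0, 0, 0, 0, 0, 0, 0, 14]] (rows listed top to bottom)


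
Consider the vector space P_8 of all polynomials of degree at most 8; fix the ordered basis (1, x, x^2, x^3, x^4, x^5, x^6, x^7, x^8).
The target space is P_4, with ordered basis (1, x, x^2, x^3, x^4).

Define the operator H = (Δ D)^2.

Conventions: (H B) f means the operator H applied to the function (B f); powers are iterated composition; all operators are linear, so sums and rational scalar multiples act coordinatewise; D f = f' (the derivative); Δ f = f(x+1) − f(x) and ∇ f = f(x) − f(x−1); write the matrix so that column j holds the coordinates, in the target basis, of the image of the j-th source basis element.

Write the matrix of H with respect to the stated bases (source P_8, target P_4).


image of 1: 0
image of x: 0
image of x^2: 0
image of x^3: 0
image of x^4: 24
image of x^5: 120x + 120
image of x^6: 360x^2 + 720x + 420
image of x^7: 840x^3 + 2520x^2 + 2940x + 1260
image of x^8: 1680x^4 + 6720x^3 + 11760x^2 + 10080x + 3472
each image's coordinates form column j of the matrix

the matrix is [[0, 0, 0, 0, 24, 120, 420, 1260, 3472]; [0, 0, 0, 0, 0, 120, 720, 2940, 10080]; [0, 0, 0, 0, 0, 0, 360, 2520, 11760]; [0, 0, 0, 0, 0, 0, 0, 840, 6720]; [0, 0, 0, 0, 0, 0, 0, 0, 1680]] (rows listed top to bottom)


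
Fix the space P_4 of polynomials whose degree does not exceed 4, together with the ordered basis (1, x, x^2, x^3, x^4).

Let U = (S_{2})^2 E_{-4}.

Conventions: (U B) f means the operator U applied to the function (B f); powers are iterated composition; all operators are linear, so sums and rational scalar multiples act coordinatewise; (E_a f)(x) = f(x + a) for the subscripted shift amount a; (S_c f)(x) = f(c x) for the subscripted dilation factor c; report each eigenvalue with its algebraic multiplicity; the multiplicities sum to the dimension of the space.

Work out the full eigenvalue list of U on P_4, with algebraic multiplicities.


image of 1: 1
image of x: 4x - 4
image of x^2: 16x^2 - 32x + 16
image of x^3: 64x^3 - 192x^2 + 192x - 64
image of x^4: 256x^4 - 1024x^3 + 1536x^2 - 1024x + 256
the matrix is upper triangular; its diagonal is (1, 4, 16, 64, 256)
for a triangular matrix the eigenvalues are the diagonal entries, with algebraic multiplicity their repetition count

λ = 1 (multiplicity 1), λ = 4 (multiplicity 1), λ = 16 (multiplicity 1), λ = 64 (multiplicity 1), λ = 256 (multiplicity 1)


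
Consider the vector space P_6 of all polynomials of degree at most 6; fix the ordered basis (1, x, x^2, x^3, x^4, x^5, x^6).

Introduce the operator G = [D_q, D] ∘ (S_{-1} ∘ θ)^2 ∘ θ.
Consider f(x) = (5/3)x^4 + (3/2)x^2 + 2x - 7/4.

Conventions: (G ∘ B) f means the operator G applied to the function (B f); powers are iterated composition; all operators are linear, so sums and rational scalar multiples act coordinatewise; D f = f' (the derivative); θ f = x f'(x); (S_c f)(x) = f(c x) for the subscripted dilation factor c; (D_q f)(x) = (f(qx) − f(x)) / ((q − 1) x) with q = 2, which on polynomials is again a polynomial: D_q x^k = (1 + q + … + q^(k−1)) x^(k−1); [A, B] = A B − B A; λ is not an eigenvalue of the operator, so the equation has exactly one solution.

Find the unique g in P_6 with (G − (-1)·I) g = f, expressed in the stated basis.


the result is g(x) = (5/3)x^4 + (10889/6)x^2 + 2x + 174203/12

write g with unknown coordinates in the stated basis and equate coefficients in (G − (-1)·I) g = f
solving from the highest basis element down gives g = (5/3)x^4 + (10889/6)x^2 + 2x + 174203/12
check: G g = -(5440/3)x^2 - 43556/3
so G g − (-1)·g = (5/3)x^4 + (3/2)x^2 + 2x - 7/4 = f ✓


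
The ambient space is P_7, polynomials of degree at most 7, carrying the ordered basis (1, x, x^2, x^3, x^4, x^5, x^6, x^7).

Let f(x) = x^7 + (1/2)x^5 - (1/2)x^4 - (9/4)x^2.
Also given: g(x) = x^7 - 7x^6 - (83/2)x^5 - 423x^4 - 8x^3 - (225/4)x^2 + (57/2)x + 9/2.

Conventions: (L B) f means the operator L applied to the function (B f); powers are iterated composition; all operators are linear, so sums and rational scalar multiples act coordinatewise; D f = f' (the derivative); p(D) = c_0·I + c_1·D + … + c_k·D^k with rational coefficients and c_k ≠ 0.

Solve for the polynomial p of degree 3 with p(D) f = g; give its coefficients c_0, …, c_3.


c_0 = 1, c_1 = -1, c_2 = -1, c_3 = -2

D^0 f = x^7 + (1/2)x^5 - (1/2)x^4 - (9/4)x^2
D^1 f = 7x^6 + (5/2)x^4 - 2x^3 - (9/2)x
D^2 f = 42x^5 + 10x^3 - 6x^2 - 9/2
D^3 f = 210x^4 + 30x^2 - 12x
matching coefficients of g against c_0 f + c_1 Df + … from the top degree down determines the c_i
solution: c_0 = 1, c_1 = -1, c_2 = -1, c_3 = -2


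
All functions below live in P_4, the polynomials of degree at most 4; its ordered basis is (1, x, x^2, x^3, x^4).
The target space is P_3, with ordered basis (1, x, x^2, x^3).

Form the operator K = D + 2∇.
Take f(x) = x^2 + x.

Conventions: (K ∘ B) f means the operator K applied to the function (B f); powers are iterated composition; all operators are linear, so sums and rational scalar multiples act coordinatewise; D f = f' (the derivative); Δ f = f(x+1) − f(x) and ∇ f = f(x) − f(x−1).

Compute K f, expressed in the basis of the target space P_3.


g(x) = 6x + 1

D f = 2x + 1
∇ f = 2x
(2∇) f = 4x
(D + 2∇) f = 6x + 1


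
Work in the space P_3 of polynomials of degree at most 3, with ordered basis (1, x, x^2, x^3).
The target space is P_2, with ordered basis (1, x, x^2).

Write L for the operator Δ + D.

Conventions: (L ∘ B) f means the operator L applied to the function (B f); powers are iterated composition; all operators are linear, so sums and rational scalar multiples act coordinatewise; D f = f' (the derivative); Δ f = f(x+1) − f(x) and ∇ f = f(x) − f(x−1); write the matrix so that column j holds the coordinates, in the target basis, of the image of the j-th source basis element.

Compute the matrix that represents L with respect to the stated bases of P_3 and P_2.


image of 1: 0
image of x: 2
image of x^2: 4x + 1
image of x^3: 6x^2 + 3x + 1
each image's coordinates form column j of the matrix

the matrix is [[0, 2, 1, 1]; [0, 0, 4, 3]; [0, 0, 0, 6]] (rows listed top to bottom)


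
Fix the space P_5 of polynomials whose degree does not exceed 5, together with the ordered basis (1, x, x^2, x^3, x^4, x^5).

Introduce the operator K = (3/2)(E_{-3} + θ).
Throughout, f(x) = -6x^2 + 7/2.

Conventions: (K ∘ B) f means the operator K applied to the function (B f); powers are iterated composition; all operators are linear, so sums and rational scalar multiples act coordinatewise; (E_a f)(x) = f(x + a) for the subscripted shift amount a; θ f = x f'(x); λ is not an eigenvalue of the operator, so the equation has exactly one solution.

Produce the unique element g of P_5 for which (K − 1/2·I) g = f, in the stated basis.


write g with unknown coordinates in the stated basis and equate coefficients in (K − 1/2·I) g = f
solving from the highest basis element down gives g = -(3/2)x^2 - (27/5)x - 11/20
check: K g = -(27/4)x^2 - (27/10)x + 129/40
so K g − 1/2·g = -6x^2 + 7/2 = f ✓

the image equals g(x) = -(3/2)x^2 - (27/5)x - 11/20


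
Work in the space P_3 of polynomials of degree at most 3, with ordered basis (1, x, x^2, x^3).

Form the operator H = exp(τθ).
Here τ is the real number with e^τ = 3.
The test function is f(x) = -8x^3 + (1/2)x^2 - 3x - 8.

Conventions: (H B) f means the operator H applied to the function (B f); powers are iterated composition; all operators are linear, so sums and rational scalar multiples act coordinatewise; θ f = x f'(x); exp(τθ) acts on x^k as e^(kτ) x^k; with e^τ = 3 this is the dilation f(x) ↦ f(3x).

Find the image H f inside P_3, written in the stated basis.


exp(τθ) x^k = e^(kτ) x^k; with e^τ = 3 this sends x^k to 3^k x^k
x ↦ 3 x
x^2 ↦ 9 x^2
x^3 ↦ 27 x^3
applying this coordinatewise to f: exp(τθ) f = -216x^3 + (9/2)x^2 - 9x - 8

g(x) = -216x^3 + (9/2)x^2 - 9x - 8


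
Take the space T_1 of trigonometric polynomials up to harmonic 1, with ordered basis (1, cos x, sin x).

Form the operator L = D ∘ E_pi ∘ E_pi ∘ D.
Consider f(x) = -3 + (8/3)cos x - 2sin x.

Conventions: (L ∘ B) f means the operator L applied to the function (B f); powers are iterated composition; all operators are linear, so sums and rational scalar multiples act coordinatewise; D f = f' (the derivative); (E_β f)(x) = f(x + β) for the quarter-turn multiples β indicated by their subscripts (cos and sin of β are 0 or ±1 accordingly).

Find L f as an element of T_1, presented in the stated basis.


the image equals g(x) = -(8/3)cos x + 2sin x

D f = -2cos x - (8/3)sin x
E_pi D f = 2cos x + (8/3)sin x
E_pi E_pi D f = -2cos x - (8/3)sin x
D E_pi E_pi D f = -(8/3)cos x + 2sin x


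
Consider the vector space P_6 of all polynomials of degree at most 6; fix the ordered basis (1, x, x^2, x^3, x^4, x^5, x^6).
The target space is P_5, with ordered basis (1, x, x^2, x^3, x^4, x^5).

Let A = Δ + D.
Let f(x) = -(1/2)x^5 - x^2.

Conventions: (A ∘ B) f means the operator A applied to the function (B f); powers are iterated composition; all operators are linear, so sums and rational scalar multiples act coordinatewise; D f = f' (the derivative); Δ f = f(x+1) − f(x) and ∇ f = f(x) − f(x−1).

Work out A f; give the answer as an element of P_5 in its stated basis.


g(x) = -5x^4 - 5x^3 - 5x^2 - (13/2)x - 3/2

Δ f = -(5/2)x^4 - 5x^3 - 5x^2 - (9/2)x - 3/2
D f = -(5/2)x^4 - 2x
(Δ + D) f = -5x^4 - 5x^3 - 5x^2 - (13/2)x - 3/2


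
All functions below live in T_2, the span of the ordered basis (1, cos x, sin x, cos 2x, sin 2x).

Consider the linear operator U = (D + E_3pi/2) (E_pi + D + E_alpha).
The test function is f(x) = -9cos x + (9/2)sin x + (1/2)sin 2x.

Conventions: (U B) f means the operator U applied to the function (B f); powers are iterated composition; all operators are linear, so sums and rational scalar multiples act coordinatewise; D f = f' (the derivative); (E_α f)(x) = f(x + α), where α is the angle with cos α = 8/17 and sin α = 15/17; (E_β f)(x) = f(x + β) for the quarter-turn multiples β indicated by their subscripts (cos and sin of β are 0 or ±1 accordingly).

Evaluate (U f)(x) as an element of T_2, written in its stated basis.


E_pi f = 9cos x - (9/2)sin x + (1/2)sin 2x
D f = (9/2)cos x + 9sin x + cos 2x
E_alpha f = -(9/34)cos x + (171/17)sin x + (120/289)cos 2x - (161/578)sin 2x
(E_pi + D + E_alpha) f = (225/17)cos x + (495/34)sin x + (409/289)cos 2x + (64/289)sin 2x
D (E_pi + D + E_alpha) f = (495/34)cos x - (225/17)sin x + (128/289)cos 2x - (818/289)sin 2x
E_3pi/2 (E_pi + D + E_alpha) f = -(495/34)cos x + (225/17)sin x - (409/289)cos 2x - (64/289)sin 2x
(D + E_3pi/2) (E_pi + D + E_alpha) f = -(281/289)cos 2x - (882/289)sin 2x

g(x) = -(281/289)cos 2x - (882/289)sin 2x


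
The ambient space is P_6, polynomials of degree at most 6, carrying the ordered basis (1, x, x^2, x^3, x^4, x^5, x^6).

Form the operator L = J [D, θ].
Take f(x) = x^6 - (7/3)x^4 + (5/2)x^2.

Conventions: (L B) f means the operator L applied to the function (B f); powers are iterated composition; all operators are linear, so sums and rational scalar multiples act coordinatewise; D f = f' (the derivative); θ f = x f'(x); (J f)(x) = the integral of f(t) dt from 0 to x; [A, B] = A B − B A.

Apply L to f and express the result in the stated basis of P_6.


the image equals g(x) = x^6 - (7/3)x^4 + (5/2)x^2

θ f = 6x^6 - (28/3)x^4 + 5x^2
D θ f = 36x^5 - (112/3)x^3 + 10x
D f = 6x^5 - (28/3)x^3 + 5x
θ D f = 30x^5 - 28x^3 + 5x
[D, θ] f = 6x^5 - (28/3)x^3 + 5x
J [D, θ] f = x^6 - (7/3)x^4 + (5/2)x^2


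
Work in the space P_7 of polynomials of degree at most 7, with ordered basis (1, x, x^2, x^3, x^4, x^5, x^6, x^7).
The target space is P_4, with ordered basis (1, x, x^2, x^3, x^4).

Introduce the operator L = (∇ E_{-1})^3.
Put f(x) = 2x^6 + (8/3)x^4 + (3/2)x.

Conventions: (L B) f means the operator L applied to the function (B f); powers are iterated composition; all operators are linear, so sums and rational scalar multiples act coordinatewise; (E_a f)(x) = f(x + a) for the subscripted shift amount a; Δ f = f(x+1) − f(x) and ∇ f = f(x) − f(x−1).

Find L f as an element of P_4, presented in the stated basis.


E_{-1} f = 2x^6 - 12x^5 + (98/3)x^4 - (152/3)x^3 + 46x^2 - (127/6)x + 19/6
∇ E_{-1} f = 12x^5 - 90x^4 + (872/3)x^3 - 498x^2 + (1340/3)x - 329/2
E_{-1} (∇ E_{-1}) f = 12x^5 - 150x^4 + (2312/3)x^3 - 2030x^2 + (8204/3)x - 9011/6
∇ E_{-1} (∇ E_{-1}) f = 60x^4 - 720x^3 + 3332x^2 - 7032x + 17092/3
E_{-1} (∇ E_{-1}) (∇ E_{-1}) f = 60x^4 - 960x^3 + 5852x^2 - 16096x + 50524/3
∇ E_{-1} (∇ E_{-1}) (∇ E_{-1}) f = 240x^3 - 3240x^2 + 14824x - 22968

g(x) = 240x^3 - 3240x^2 + 14824x - 22968
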